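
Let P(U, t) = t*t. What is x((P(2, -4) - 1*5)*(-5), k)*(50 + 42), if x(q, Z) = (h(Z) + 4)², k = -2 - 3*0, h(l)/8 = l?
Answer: 13248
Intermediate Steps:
P(U, t) = t²
h(l) = 8*l
k = -2 (k = -2 + 0 = -2)
x(q, Z) = (4 + 8*Z)² (x(q, Z) = (8*Z + 4)² = (4 + 8*Z)²)
x((P(2, -4) - 1*5)*(-5), k)*(50 + 42) = (16*(1 + 2*(-2))²)*(50 + 42) = (16*(1 - 4)²)*92 = (16*(-3)²)*92 = (16*9)*92 = 144*92 = 13248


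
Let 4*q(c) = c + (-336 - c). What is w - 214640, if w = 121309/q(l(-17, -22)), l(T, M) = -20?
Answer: -18151069/84 ≈ -2.1608e+5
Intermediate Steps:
q(c) = -84 (q(c) = (c + (-336 - c))/4 = (1/4)*(-336) = -84)
w = -121309/84 (w = 121309/(-84) = 121309*(-1/84) = -121309/84 ≈ -1444.2)
w - 214640 = -121309/84 - 214640 = -18151069/84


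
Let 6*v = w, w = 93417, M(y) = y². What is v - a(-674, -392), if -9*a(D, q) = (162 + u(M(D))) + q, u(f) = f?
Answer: 1188343/18 ≈ 66019.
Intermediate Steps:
a(D, q) = -18 - q/9 - D²/9 (a(D, q) = -((162 + D²) + q)/9 = -(162 + q + D²)/9 = -18 - q/9 - D²/9)
v = 31139/2 (v = (⅙)*93417 = 31139/2 ≈ 15570.)
v - a(-674, -392) = 31139/2 - (-18 - ⅑*(-392) - ⅑*(-674)²) = 31139/2 - (-18 + 392/9 - ⅑*454276) = 31139/2 - (-18 + 392/9 - 454276/9) = 31139/2 - 1*(-454046/9) = 31139/2 + 454046/9 = 1188343/18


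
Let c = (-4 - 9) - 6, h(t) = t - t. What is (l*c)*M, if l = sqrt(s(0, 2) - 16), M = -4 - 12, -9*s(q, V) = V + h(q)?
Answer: 304*I*sqrt(146)/3 ≈ 1224.4*I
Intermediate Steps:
h(t) = 0
s(q, V) = -V/9 (s(q, V) = -(V + 0)/9 = -V/9)
M = -16
c = -19 (c = -13 - 6 = -19)
l = I*sqrt(146)/3 (l = sqrt(-1/9*2 - 16) = sqrt(-2/9 - 16) = sqrt(-146/9) = I*sqrt(146)/3 ≈ 4.0277*I)
(l*c)*M = ((I*sqrt(146)/3)*(-19))*(-16) = -19*I*sqrt(146)/3*(-16) = 304*I*sqrt(146)/3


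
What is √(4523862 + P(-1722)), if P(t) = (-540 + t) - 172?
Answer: 2*√1130357 ≈ 2126.4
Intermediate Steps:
P(t) = -712 + t
√(4523862 + P(-1722)) = √(4523862 + (-712 - 1722)) = √(4523862 - 2434) = √4521428 = 2*√1130357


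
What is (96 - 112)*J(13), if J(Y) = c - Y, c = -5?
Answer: 288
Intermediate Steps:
J(Y) = -5 - Y
(96 - 112)*J(13) = (96 - 112)*(-5 - 1*13) = -16*(-5 - 13) = -16*(-18) = 288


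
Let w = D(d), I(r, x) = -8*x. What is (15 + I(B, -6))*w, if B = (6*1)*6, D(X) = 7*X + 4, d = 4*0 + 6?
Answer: 2898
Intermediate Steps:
d = 6 (d = 0 + 6 = 6)
D(X) = 4 + 7*X
B = 36 (B = 6*6 = 36)
w = 46 (w = 4 + 7*6 = 4 + 42 = 46)
(15 + I(B, -6))*w = (15 - 8*(-6))*46 = (15 + 48)*46 = 63*46 = 2898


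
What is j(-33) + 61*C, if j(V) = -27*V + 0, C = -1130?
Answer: -68039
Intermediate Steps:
j(V) = -27*V
j(-33) + 61*C = -27*(-33) + 61*(-1130) = 891 - 68930 = -68039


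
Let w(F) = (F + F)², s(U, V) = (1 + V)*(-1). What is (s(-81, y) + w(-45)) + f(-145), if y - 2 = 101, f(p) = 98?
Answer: 8094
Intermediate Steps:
y = 103 (y = 2 + 101 = 103)
s(U, V) = -1 - V
w(F) = 4*F² (w(F) = (2*F)² = 4*F²)
(s(-81, y) + w(-45)) + f(-145) = ((-1 - 1*103) + 4*(-45)²) + 98 = ((-1 - 103) + 4*2025) + 98 = (-104 + 8100) + 98 = 7996 + 98 = 8094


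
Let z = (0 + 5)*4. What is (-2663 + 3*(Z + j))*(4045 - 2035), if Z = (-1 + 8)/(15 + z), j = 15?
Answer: -5260974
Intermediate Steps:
z = 20 (z = 5*4 = 20)
Z = ⅕ (Z = (-1 + 8)/(15 + 20) = 7/35 = 7*(1/35) = ⅕ ≈ 0.20000)
(-2663 + 3*(Z + j))*(4045 - 2035) = (-2663 + 3*(⅕ + 15))*(4045 - 2035) = (-2663 + 3*(76/5))*2010 = (-2663 + 228/5)*2010 = -13087/5*2010 = -5260974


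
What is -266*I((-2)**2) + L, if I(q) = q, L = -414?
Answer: -1478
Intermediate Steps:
-266*I((-2)**2) + L = -266*(-2)**2 - 414 = -266*4 - 414 = -1064 - 414 = -1478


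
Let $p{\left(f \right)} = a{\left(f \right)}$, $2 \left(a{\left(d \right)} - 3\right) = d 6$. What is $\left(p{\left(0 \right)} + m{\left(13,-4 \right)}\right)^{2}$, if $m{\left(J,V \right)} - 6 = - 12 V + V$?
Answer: $2809$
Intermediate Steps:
$a{\left(d \right)} = 3 + 3 d$ ($a{\left(d \right)} = 3 + \frac{d 6}{2} = 3 + \frac{6 d}{2} = 3 + 3 d$)
$p{\left(f \right)} = 3 + 3 f$
$m{\left(J,V \right)} = 6 - 11 V$ ($m{\left(J,V \right)} = 6 + \left(- 12 V + V\right) = 6 - 11 V$)
$\left(p{\left(0 \right)} + m{\left(13,-4 \right)}\right)^{2} = \left(\left(3 + 3 \cdot 0\right) + \left(6 - -44\right)\right)^{2} = \left(\left(3 + 0\right) + \left(6 + 44\right)\right)^{2} = \left(3 + 50\right)^{2} = 53^{2} = 2809$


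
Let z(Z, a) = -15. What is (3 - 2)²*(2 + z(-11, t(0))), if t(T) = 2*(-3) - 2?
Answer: -13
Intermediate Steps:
t(T) = -8 (t(T) = -6 - 2 = -8)
(3 - 2)²*(2 + z(-11, t(0))) = (3 - 2)²*(2 - 15) = 1²*(-13) = 1*(-13) = -13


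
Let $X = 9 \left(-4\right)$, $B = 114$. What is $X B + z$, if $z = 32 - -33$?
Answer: $-4039$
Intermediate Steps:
$z = 65$ ($z = 32 + 33 = 65$)
$X = -36$
$X B + z = \left(-36\right) 114 + 65 = -4104 + 65 = -4039$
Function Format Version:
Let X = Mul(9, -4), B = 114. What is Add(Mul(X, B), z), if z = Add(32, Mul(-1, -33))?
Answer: -4039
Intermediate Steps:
z = 65 (z = Add(32, 33) = 65)
X = -36
Add(Mul(X, B), z) = Add(Mul(-36, 114), 65) = Add(-4104, 65) = -4039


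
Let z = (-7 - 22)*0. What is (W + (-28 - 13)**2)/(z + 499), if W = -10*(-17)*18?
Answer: 4741/499 ≈ 9.5010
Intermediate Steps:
W = 3060 (W = 170*18 = 3060)
z = 0 (z = -29*0 = 0)
(W + (-28 - 13)**2)/(z + 499) = (3060 + (-28 - 13)**2)/(0 + 499) = (3060 + (-41)**2)/499 = (3060 + 1681)*(1/499) = 4741*(1/499) = 4741/499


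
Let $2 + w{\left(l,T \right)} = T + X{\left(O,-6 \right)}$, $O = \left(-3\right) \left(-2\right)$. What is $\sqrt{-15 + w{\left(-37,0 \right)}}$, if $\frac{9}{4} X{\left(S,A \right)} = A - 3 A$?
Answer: $\frac{i \sqrt{105}}{3} \approx 3.4156 i$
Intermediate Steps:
$O = 6$
$X{\left(S,A \right)} = - \frac{8 A}{9}$ ($X{\left(S,A \right)} = \frac{4 \left(A - 3 A\right)}{9} = \frac{4 \left(- 2 A\right)}{9} = - \frac{8 A}{9}$)
$w{\left(l,T \right)} = \frac{10}{3} + T$ ($w{\left(l,T \right)} = -2 + \left(T - - \frac{16}{3}\right) = -2 + \left(T + \frac{16}{3}\right) = -2 + \left(\frac{16}{3} + T\right) = \frac{10}{3} + T$)
$\sqrt{-15 + w{\left(-37,0 \right)}} = \sqrt{-15 + \left(\frac{10}{3} + 0\right)} = \sqrt{-15 + \frac{10}{3}} = \sqrt{- \frac{35}{3}} = \frac{i \sqrt{105}}{3}$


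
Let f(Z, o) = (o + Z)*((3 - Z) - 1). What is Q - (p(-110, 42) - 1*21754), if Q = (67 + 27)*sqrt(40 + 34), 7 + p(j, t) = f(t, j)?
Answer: 19041 + 94*sqrt(74) ≈ 19850.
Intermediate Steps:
f(Z, o) = (2 - Z)*(Z + o) (f(Z, o) = (Z + o)*(2 - Z) = (2 - Z)*(Z + o))
p(j, t) = -7 - t**2 + 2*j + 2*t - j*t (p(j, t) = -7 + (-t**2 + 2*t + 2*j - t*j) = -7 + (-t**2 + 2*t + 2*j - j*t) = -7 + (-t**2 + 2*j + 2*t - j*t) = -7 - t**2 + 2*j + 2*t - j*t)
Q = 94*sqrt(74) ≈ 808.62
Q - (p(-110, 42) - 1*21754) = 94*sqrt(74) - ((-7 - 1*42**2 + 2*(-110) + 2*42 - 1*(-110)*42) - 1*21754) = 94*sqrt(74) - ((-7 - 1*1764 - 220 + 84 + 4620) - 21754) = 94*sqrt(74) - ((-7 - 1764 - 220 + 84 + 4620) - 21754) = 94*sqrt(74) - (2713 - 21754) = 94*sqrt(74) - 1*(-19041) = 94*sqrt(74) + 19041 = 19041 + 94*sqrt(74)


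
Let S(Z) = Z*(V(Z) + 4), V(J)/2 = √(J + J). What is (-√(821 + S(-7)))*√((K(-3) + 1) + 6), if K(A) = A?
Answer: -2*√(793 - 14*I*√14) ≈ -56.351 + 1.8592*I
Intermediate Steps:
V(J) = 2*√2*√J (V(J) = 2*√(J + J) = 2*√(2*J) = 2*(√2*√J) = 2*√2*√J)
S(Z) = Z*(4 + 2*√2*√Z) (S(Z) = Z*(2*√2*√Z + 4) = Z*(4 + 2*√2*√Z))
(-√(821 + S(-7)))*√((K(-3) + 1) + 6) = (-√(821 + 2*(-7)*(2 + √2*√(-7))))*√((-3 + 1) + 6) = (-√(821 + 2*(-7)*(2 + √2*(I*√7))))*√(-2 + 6) = (-√(821 + 2*(-7)*(2 + I*√14)))*√4 = -√(821 + (-28 - 14*I*√14))*2 = -√(793 - 14*I*√14)*2 = -2*√(793 - 14*I*√14)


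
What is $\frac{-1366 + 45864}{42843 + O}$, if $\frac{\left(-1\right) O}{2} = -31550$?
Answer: $\frac{44498}{105943} \approx 0.42002$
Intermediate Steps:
$O = 63100$ ($O = \left(-2\right) \left(-31550\right) = 63100$)
$\frac{-1366 + 45864}{42843 + O} = \frac{-1366 + 45864}{42843 + 63100} = \frac{44498}{105943}$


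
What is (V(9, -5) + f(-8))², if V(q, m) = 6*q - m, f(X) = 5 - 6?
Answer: 3364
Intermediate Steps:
f(X) = -1
V(q, m) = -m + 6*q
(V(9, -5) + f(-8))² = ((-1*(-5) + 6*9) - 1)² = ((5 + 54) - 1)² = (59 - 1)² = 58² = 3364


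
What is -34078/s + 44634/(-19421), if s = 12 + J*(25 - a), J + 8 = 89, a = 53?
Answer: 280567267/21906888 ≈ 12.807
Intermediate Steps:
J = 81 (J = -8 + 89 = 81)
s = -2256 (s = 12 + 81*(25 - 1*53) = 12 + 81*(25 - 53) = 12 + 81*(-28) = 12 - 2268 = -2256)
-34078/s + 44634/(-19421) = -34078/(-2256) + 44634/(-19421) = -34078*(-1/2256) + 44634*(-1/19421) = 17039/1128 - 44634/19421 = 280567267/21906888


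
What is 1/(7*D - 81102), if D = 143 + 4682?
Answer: -1/47327 ≈ -2.1130e-5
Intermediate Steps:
D = 4825
1/(7*D - 81102) = 1/(7*4825 - 81102) = 1/(33775 - 81102) = 1/(-47327) = -1/47327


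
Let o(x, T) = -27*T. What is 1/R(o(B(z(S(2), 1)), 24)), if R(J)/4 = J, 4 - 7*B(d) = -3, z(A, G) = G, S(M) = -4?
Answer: -1/2592 ≈ -0.00038580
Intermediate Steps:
B(d) = 1 (B(d) = 4/7 - 1/7*(-3) = 4/7 + 3/7 = 1)
R(J) = 4*J
1/R(o(B(z(S(2), 1)), 24)) = 1/(4*(-27*24)) = 1/(4*(-648)) = 1/(-2592) = -1/2592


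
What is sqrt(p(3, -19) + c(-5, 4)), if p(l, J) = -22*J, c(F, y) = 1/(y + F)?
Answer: sqrt(417) ≈ 20.421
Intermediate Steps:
c(F, y) = 1/(F + y)
sqrt(p(3, -19) + c(-5, 4)) = sqrt(-22*(-19) + 1/(-5 + 4)) = sqrt(418 + 1/(-1)) = sqrt(418 - 1) = sqrt(417)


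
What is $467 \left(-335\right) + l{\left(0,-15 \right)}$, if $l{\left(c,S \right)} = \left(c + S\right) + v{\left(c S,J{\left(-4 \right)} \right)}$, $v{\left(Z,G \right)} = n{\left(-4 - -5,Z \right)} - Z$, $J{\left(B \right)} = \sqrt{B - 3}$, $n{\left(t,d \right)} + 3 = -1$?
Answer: $-156464$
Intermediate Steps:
$n{\left(t,d \right)} = -4$ ($n{\left(t,d \right)} = -3 - 1 = -4$)
$J{\left(B \right)} = \sqrt{-3 + B}$
$v{\left(Z,G \right)} = -4 - Z$
$l{\left(c,S \right)} = -4 + S + c - S c$ ($l{\left(c,S \right)} = \left(c + S\right) - \left(4 + c S\right) = \left(S + c\right) - \left(4 + S c\right) = -4 + S + c - S c$)
$467 \left(-335\right) + l{\left(0,-15 \right)} = 467 \left(-335\right) - \left(19 + 0\right) = -156445 + \left(-4 - 15 + 0 + 0\right) = -156445 - 19 = -156464$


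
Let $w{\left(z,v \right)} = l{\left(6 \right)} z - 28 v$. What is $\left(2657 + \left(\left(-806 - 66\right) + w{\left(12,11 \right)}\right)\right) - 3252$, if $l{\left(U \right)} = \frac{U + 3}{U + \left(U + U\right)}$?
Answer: $-1769$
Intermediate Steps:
$l{\left(U \right)} = \frac{3 + U}{3 U}$ ($l{\left(U \right)} = \frac{3 + U}{U + 2 U} = \frac{3 + U}{3 U}$)
$w{\left(z,v \right)} = \frac{z}{2} - 28 v$ ($w{\left(z,v \right)} = \frac{3 + 6}{3 \cdot 6} z - 28 v = \frac{1}{3} \cdot \frac{1}{6} \cdot 9 z - 28 v = \frac{z}{2} - 28 v$)
$\left(2657 + \left(\left(-806 - 66\right) + w{\left(12,11 \right)}\right)\right) - 3252 = \left(2657 + \left(\left(-806 - 66\right) + \left(\frac{1}{2} \cdot 12 - 308\right)\right)\right) - 3252 = \left(2657 + \left(-872 + \left(6 - 308\right)\right)\right) - 3252 = \left(2657 - 1174\right) - 3252 = 1483 - 3252 = -1769$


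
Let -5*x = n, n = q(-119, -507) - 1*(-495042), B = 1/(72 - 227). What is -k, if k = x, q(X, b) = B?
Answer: 76731509/775 ≈ 99008.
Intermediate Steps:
B = -1/155 (B = 1/(-155) = -1/155 ≈ -0.0064516)
q(X, b) = -1/155
n = 76731509/155 (n = -1/155 - 1*(-495042) = -1/155 + 495042 = 76731509/155 ≈ 4.9504e+5)
x = -76731509/775 (x = -⅕*76731509/155 = -76731509/775 ≈ -99008.)
k = -76731509/775 ≈ -99008.
-k = -1*(-76731509/775) = 76731509/775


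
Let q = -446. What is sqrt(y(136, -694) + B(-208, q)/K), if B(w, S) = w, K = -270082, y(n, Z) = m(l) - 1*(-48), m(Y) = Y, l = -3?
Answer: sqrt(820637269909)/135041 ≈ 6.7083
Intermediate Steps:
y(n, Z) = 45 (y(n, Z) = -3 - 1*(-48) = -3 + 48 = 45)
sqrt(y(136, -694) + B(-208, q)/K) = sqrt(45 - 208/(-270082)) = sqrt(45 - 208*(-1/270082)) = sqrt(45 + 104/135041) = sqrt(6076949/135041) = sqrt(820637269909)/135041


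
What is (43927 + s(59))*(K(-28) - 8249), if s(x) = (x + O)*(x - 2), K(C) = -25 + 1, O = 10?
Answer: -395945780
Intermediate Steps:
K(C) = -24
s(x) = (-2 + x)*(10 + x) (s(x) = (x + 10)*(x - 2) = (10 + x)*(-2 + x) = (-2 + x)*(10 + x))
(43927 + s(59))*(K(-28) - 8249) = (43927 + (-20 + 59² + 8*59))*(-24 - 8249) = (43927 + (-20 + 3481 + 472))*(-8273) = (43927 + 3933)*(-8273) = 47860*(-8273) = -395945780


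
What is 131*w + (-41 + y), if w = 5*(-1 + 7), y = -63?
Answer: 3826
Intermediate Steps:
w = 30 (w = 5*6 = 30)
131*w + (-41 + y) = 131*30 + (-41 - 63) = 3930 - 104 = 3826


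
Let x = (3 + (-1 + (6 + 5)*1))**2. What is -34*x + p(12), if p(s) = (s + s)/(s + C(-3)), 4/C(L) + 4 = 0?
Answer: -63182/11 ≈ -5743.8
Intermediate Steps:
C(L) = -1 (C(L) = 4/(-4 + 0) = 4/(-4) = 4*(-1/4) = -1)
x = 169 (x = (3 + (-1 + 11*1))**2 = (3 + (-1 + 11))**2 = (3 + 10)**2 = 13**2 = 169)
p(s) = 2*s/(-1 + s) (p(s) = (s + s)/(s - 1) = (2*s)/(-1 + s) = 2*s/(-1 + s))
-34*x + p(12) = -34*169 + 2*12/(-1 + 12) = -5746 + 2*12/11 = -5746 + 2*12*(1/11) = -5746 + 24/11 = -63182/11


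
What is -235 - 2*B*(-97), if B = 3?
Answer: 347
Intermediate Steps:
-235 - 2*B*(-97) = -235 - 6*(-97) = -235 - 2*(-291) = -235 + 582 = 347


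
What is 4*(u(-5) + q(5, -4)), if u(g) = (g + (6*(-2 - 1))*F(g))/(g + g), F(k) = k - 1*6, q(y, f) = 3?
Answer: -326/5 ≈ -65.200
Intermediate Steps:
F(k) = -6 + k (F(k) = k - 6 = -6 + k)
u(g) = (108 - 17*g)/(2*g) (u(g) = (g + (6*(-2 - 1))*(-6 + g))/(g + g) = (g + (6*(-3))*(-6 + g))/((2*g)) = (g - 18*(-6 + g))*(1/(2*g)) = (g + (108 - 18*g))*(1/(2*g)) = (108 - 17*g)*(1/(2*g)) = (108 - 17*g)/(2*g))
4*(u(-5) + q(5, -4)) = 4*((-17/2 + 54/(-5)) + 3) = 4*((-17/2 + 54*(-⅕)) + 3) = 4*((-17/2 - 54/5) + 3) = 4*(-193/10 + 3) = 4*(-163/10) = -326/5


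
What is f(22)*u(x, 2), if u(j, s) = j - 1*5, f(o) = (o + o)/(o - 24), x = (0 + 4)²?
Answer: -242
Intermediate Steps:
x = 16 (x = 4² = 16)
f(o) = 2*o/(-24 + o) (f(o) = (2*o)/(-24 + o) = 2*o/(-24 + o))
u(j, s) = -5 + j (u(j, s) = j - 5 = -5 + j)
f(22)*u(x, 2) = (2*22/(-24 + 22))*(-5 + 16) = (2*22/(-2))*11 = (2*22*(-½))*11 = -22*11 = -242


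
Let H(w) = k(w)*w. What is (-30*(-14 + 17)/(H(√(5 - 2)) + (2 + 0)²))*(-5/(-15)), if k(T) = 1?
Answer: -120/13 + 30*√3/13 ≈ -5.2337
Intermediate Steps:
H(w) = w (H(w) = 1*w = w)
(-30*(-14 + 17)/(H(√(5 - 2)) + (2 + 0)²))*(-5/(-15)) = (-30*(-14 + 17)/(√(5 - 2) + (2 + 0)²))*(-5/(-15)) = (-90/(√3 + 2²))*(-5*(-1/15)) = -90/(√3 + 4)*(⅓) = -90/(4 + √3)*(⅓) = -30/(4 + √3)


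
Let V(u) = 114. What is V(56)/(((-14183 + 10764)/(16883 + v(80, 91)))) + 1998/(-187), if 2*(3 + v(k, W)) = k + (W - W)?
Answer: -367531722/639353 ≈ -574.85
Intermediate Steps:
v(k, W) = -3 + k/2 (v(k, W) = -3 + (k + (W - W))/2 = -3 + (k + 0)/2 = -3 + k/2)
V(56)/(((-14183 + 10764)/(16883 + v(80, 91)))) + 1998/(-187) = 114/(((-14183 + 10764)/(16883 + (-3 + (½)*80)))) + 1998/(-187) = 114/((-3419/(16883 + (-3 + 40)))) + 1998*(-1/187) = 114/((-3419/(16883 + 37))) - 1998/187 = 114/((-3419/16920)) - 1998/187 = 114/((-3419*1/16920)) - 1998/187 = 114/(-3419/16920) - 1998/187 = 114*(-16920/3419) - 1998/187 = -1928880/3419 - 1998/187 = -367531722/639353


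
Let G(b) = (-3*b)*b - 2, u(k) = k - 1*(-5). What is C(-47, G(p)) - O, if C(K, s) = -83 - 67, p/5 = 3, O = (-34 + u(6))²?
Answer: -679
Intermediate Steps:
u(k) = 5 + k (u(k) = k + 5 = 5 + k)
O = 529 (O = (-34 + (5 + 6))² = (-34 + 11)² = (-23)² = 529)
p = 15 (p = 5*3 = 15)
G(b) = -2 - 3*b² (G(b) = -3*b² - 2 = -2 - 3*b²)
C(K, s) = -150
C(-47, G(p)) - O = -150 - 1*529 = -150 - 529 = -679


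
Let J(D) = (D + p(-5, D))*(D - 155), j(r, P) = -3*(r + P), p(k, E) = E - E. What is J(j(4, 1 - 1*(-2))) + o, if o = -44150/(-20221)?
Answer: 74780966/20221 ≈ 3698.2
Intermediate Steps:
p(k, E) = 0
j(r, P) = -3*P - 3*r (j(r, P) = -3*(P + r) = -3*P - 3*r)
J(D) = D*(-155 + D) (J(D) = (D + 0)*(D - 155) = D*(-155 + D))
o = 44150/20221 (o = -44150*(-1/20221) = 44150/20221 ≈ 2.1834)
J(j(4, 1 - 1*(-2))) + o = (-3*(1 - 1*(-2)) - 3*4)*(-155 + (-3*(1 - 1*(-2)) - 3*4)) + 44150/20221 = (-3*(1 + 2) - 12)*(-155 + (-3*(1 + 2) - 12)) + 44150/20221 = (-3*3 - 12)*(-155 + (-3*3 - 12)) + 44150/20221 = (-9 - 12)*(-155 + (-9 - 12)) + 44150/20221 = -21*(-155 - 21) + 44150/20221 = -21*(-176) + 44150/20221 = 3696 + 44150/20221 = 74780966/20221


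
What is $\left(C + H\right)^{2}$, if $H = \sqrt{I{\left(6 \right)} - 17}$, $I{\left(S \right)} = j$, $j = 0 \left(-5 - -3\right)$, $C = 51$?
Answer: $\left(51 + i \sqrt{17}\right)^{2} \approx 2584.0 + 420.56 i$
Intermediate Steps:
$j = 0$ ($j = 0 \left(-5 + 3\right) = 0 \left(-2\right) = 0$)
$I{\left(S \right)} = 0$
$H = i \sqrt{17}$ ($H = \sqrt{0 - 17} = \sqrt{-17} = i \sqrt{17} \approx 4.1231 i$)
$\left(C + H\right)^{2} = \left(51 + i \sqrt{17}\right)^{2}$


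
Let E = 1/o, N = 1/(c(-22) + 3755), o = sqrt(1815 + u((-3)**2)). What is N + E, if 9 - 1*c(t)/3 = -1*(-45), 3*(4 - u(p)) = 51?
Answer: 1/3647 + sqrt(1802)/1802 ≈ 0.023831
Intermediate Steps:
u(p) = -13 (u(p) = 4 - 1/3*51 = 4 - 17 = -13)
c(t) = -108 (c(t) = 27 - (-3)*(-45) = 27 - 3*45 = 27 - 135 = -108)
o = sqrt(1802) (o = sqrt(1815 - 13) = sqrt(1802) ≈ 42.450)
N = 1/3647 (N = 1/(-108 + 3755) = 1/3647 ≈ 0.00027420)
E = sqrt(1802)/1802 (E = 1/(sqrt(1802)) = sqrt(1802)/1802 ≈ 0.023557)
N + E = 1/3647 + sqrt(1802)/1802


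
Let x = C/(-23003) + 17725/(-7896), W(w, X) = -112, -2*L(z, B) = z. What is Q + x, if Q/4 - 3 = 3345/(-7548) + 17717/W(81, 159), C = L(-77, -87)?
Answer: -71377582002733/114246331752 ≈ -624.77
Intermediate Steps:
L(z, B) = -z/2
C = 77/2 (C = -½*(-77) = 77/2 ≈ 38.500)
Q = -1566267/2516 (Q = 12 + 4*(3345/(-7548) + 17717/(-112)) = 12 + 4*(3345*(-1/7548) + 17717*(-1/112)) = 12 + 4*(-1115/2516 - 2531/16) = 12 + 4*(-1596459/10064) = 12 - 1596459/2516 = -1566267/2516 ≈ -622.52)
x = -408032171/181631688 (x = (77/2)/(-23003) + 17725/(-7896) = (77/2)*(-1/23003) + 17725*(-1/7896) = -77/46006 - 17725/7896 = -408032171/181631688 ≈ -2.2465)
Q + x = -1566267/2516 - 408032171/181631688 = -71377582002733/114246331752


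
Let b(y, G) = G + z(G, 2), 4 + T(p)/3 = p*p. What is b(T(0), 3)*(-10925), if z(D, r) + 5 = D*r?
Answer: -43700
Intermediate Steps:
z(D, r) = -5 + D*r
T(p) = -12 + 3*p² (T(p) = -12 + 3*(p*p) = -12 + 3*p²)
b(y, G) = -5 + 3*G (b(y, G) = G + (-5 + G*2) = G + (-5 + 2*G) = -5 + 3*G)
b(T(0), 3)*(-10925) = (-5 + 3*3)*(-10925) = (-5 + 9)*(-10925) = 4*(-10925) = -43700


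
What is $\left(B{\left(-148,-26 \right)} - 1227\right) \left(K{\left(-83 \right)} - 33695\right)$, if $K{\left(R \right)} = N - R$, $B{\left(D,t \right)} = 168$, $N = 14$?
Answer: $35580282$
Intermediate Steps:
$K{\left(R \right)} = 14 - R$
$\left(B{\left(-148,-26 \right)} - 1227\right) \left(K{\left(-83 \right)} - 33695\right) = \left(168 - 1227\right) \left(\left(14 - -83\right) - 33695\right) = - 1059 \left(\left(14 + 83\right) - 33695\right) = - 1059 \left(97 - 33695\right) = \left(-1059\right) \left(-33598\right) = 35580282$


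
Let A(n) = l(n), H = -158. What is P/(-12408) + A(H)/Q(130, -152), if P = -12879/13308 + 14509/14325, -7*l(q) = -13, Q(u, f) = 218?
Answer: 5122902031063/601606459792800 ≈ 0.0085154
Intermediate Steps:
l(q) = 13/7 (l(q) = -⅐*(-13) = 13/7)
P = 2864699/63545700 (P = -12879*1/13308 + 14509*(1/14325) = -4293/4436 + 14509/14325 = 2864699/63545700 ≈ 0.045081)
A(n) = 13/7
P/(-12408) + A(H)/Q(130, -152) = (2864699/63545700)/(-12408) + (13/7)/218 = (2864699/63545700)*(-1/12408) + (13/7)*(1/218) = -2864699/788475045600 + 13/1526 = 5122902031063/601606459792800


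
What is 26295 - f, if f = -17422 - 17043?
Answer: 60760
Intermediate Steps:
f = -34465
26295 - f = 26295 - 1*(-34465) = 26295 + 34465 = 60760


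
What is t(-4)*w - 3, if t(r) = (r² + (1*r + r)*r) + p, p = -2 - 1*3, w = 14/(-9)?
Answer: -629/9 ≈ -69.889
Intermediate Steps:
w = -14/9 (w = 14*(-⅑) = -14/9 ≈ -1.5556)
p = -5 (p = -2 - 3 = -5)
t(r) = -5 + 3*r² (t(r) = (r² + (1*r + r)*r) - 5 = (r² + (r + r)*r) - 5 = (r² + (2*r)*r) - 5 = (r² + 2*r²) - 5 = 3*r² - 5 = -5 + 3*r²)
t(-4)*w - 3 = (-5 + 3*(-4)²)*(-14/9) - 3 = (-5 + 3*16)*(-14/9) - 3 = (-5 + 48)*(-14/9) - 3 = 43*(-14/9) - 3 = -602/9 - 3 = -629/9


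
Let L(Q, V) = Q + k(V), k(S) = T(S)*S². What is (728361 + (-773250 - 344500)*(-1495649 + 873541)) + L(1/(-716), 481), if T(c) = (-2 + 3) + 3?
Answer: 497879815496379/716 ≈ 6.9536e+11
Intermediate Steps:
T(c) = 4 (T(c) = 1 + 3 = 4)
k(S) = 4*S²
L(Q, V) = Q + 4*V²
(728361 + (-773250 - 344500)*(-1495649 + 873541)) + L(1/(-716), 481) = (728361 + (-773250 - 344500)*(-1495649 + 873541)) + (1/(-716) + 4*481²) = (728361 - 1117750*(-622108)) + (-1/716 + 4*231361) = (728361 + 695361217000) + (-1/716 + 925444) = 695361945361 + 662617903/716 = 497879815496379/716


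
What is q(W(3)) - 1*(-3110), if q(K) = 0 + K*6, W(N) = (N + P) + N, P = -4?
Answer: 3122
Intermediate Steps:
W(N) = -4 + 2*N (W(N) = (N - 4) + N = (-4 + N) + N = -4 + 2*N)
q(K) = 6*K (q(K) = 0 + 6*K = 6*K)
q(W(3)) - 1*(-3110) = 6*(-4 + 2*3) - 1*(-3110) = 6*(-4 + 6) + 3110 = 6*2 + 3110 = 12 + 3110 = 3122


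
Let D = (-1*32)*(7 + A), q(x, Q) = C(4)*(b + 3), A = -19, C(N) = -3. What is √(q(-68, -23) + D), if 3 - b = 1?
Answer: 3*√41 ≈ 19.209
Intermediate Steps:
b = 2 (b = 3 - 1*1 = 3 - 1 = 2)
q(x, Q) = -15 (q(x, Q) = -3*(2 + 3) = -3*5 = -15)
D = 384 (D = (-1*32)*(7 - 19) = -32*(-12) = 384)
√(q(-68, -23) + D) = √(-15 + 384) = √369 = 3*√41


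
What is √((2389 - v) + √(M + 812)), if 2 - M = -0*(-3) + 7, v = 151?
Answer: √(2238 + √807) ≈ 47.607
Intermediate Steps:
M = -5 (M = 2 - (-0*(-3) + 7) = 2 - (-11*0 + 7) = 2 - (0 + 7) = 2 - 1*7 = 2 - 7 = -5)
√((2389 - v) + √(M + 812)) = √((2389 - 1*151) + √(-5 + 812)) = √((2389 - 151) + √807) = √(2238 + √807)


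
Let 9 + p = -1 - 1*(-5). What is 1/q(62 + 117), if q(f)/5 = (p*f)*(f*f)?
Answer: -1/143383475 ≈ -6.9743e-9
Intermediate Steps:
p = -5 (p = -9 + (-1 - 1*(-5)) = -9 + (-1 + 5) = -9 + 4 = -5)
q(f) = -25*f**3 (q(f) = 5*((-5*f)*(f*f)) = 5*((-5*f)*f**2) = 5*(-5*f**3) = -25*f**3)
1/q(62 + 117) = 1/(-25*(62 + 117)**3) = 1/(-25*179**3) = 1/(-25*5735339) = 1/(-143383475) = -1/143383475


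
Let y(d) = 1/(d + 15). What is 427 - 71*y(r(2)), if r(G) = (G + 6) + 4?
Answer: 11458/27 ≈ 424.37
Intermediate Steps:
r(G) = 10 + G (r(G) = (6 + G) + 4 = 10 + G)
y(d) = 1/(15 + d)
427 - 71*y(r(2)) = 427 - 71/(15 + (10 + 2)) = 427 - 71/(15 + 12) = 427 - 71/27 = 11458/27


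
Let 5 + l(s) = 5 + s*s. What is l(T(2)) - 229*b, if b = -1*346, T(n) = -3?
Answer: 79243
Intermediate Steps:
l(s) = s² (l(s) = -5 + (5 + s*s) = -5 + (5 + s²) = s²)
b = -346
l(T(2)) - 229*b = (-3)² - 229*(-346) = 9 + 79234 = 79243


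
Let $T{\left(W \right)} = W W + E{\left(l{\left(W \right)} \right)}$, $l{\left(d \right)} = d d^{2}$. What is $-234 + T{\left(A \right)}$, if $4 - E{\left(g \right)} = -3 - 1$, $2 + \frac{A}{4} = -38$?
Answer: $25374$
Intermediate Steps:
$A = -160$ ($A = -8 + 4 \left(-38\right) = -8 - 152 = -160$)
$l{\left(d \right)} = d^{3}$
$E{\left(g \right)} = 8$ ($E{\left(g \right)} = 4 - \left(-3 - 1\right) = 4 - -4 = 4 + 4 = 8$)
$T{\left(W \right)} = 8 + W^{2}$ ($T{\left(W \right)} = W W + 8 = W^{2} + 8 = 8 + W^{2}$)
$-234 + T{\left(A \right)} = -234 + \left(8 + \left(-160\right)^{2}\right) = -234 + \left(8 + 25600\right) = -234 + 25608 = 25374$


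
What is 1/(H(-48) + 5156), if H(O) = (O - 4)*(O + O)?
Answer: 1/10148 ≈ 9.8542e-5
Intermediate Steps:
H(O) = 2*O*(-4 + O) (H(O) = (-4 + O)*(2*O) = 2*O*(-4 + O))
1/(H(-48) + 5156) = 1/(2*(-48)*(-4 - 48) + 5156) = 1/(2*(-48)*(-52) + 5156) = 1/(4992 + 5156) = 1/10148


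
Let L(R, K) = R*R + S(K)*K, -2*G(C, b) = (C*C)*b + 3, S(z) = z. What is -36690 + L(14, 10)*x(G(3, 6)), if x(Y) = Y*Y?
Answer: 203736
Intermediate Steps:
G(C, b) = -3/2 - b*C**2/2 (G(C, b) = -((C*C)*b + 3)/2 = -(C**2*b + 3)/2 = -(b*C**2 + 3)/2 = -(3 + b*C**2)/2 = -3/2 - b*C**2/2)
x(Y) = Y**2
L(R, K) = K**2 + R**2 (L(R, K) = R*R + K*K = R**2 + K**2 = K**2 + R**2)
-36690 + L(14, 10)*x(G(3, 6)) = -36690 + (10**2 + 14**2)*(-3/2 - 1/2*6*3**2)**2 = -36690 + (100 + 196)*(-3/2 - 1/2*6*9)**2 = -36690 + 296*(-3/2 - 27)**2 = -36690 + 296*(-57/2)**2 = -36690 + 296*(3249/4) = -36690 + 240426 = 203736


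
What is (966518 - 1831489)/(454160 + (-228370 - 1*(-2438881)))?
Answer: -864971/2664671 ≈ -0.32461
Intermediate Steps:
(966518 - 1831489)/(454160 + (-228370 - 1*(-2438881))) = -864971/(454160 + (-228370 + 2438881)) = -864971/(454160 + 2210511) = -864971/2664671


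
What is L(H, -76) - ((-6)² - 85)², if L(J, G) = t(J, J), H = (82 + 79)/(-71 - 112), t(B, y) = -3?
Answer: -2404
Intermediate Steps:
H = -161/183 (H = 161/(-183) = 161*(-1/183) = -161/183 ≈ -0.87978)
L(J, G) = -3
L(H, -76) - ((-6)² - 85)² = -3 - ((-6)² - 85)² = -3 - (36 - 85)² = -3 - 1*(-49)² = -3 - 1*2401 = -3 - 2401 = -2404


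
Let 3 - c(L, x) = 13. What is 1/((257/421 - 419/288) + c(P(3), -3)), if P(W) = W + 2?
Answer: -121248/1314863 ≈ -0.092213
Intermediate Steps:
P(W) = 2 + W
c(L, x) = -10 (c(L, x) = 3 - 1*13 = 3 - 13 = -10)
1/((257/421 - 419/288) + c(P(3), -3)) = 1/((257/421 - 419/288) - 10) = 1/(-102383/121248 - 10) = 1/(-1314863/121248) = -121248/1314863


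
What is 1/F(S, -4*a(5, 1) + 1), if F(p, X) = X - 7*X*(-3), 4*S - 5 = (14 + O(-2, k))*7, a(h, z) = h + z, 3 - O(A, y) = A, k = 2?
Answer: -1/506 ≈ -0.0019763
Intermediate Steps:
O(A, y) = 3 - A
S = 69/2 (S = 5/4 + ((14 + (3 - 1*(-2)))*7)/4 = 5/4 + ((14 + (3 + 2))*7)/4 = 5/4 + ((14 + 5)*7)/4 = 5/4 + (19*7)/4 = 5/4 + (1/4)*133 = 5/4 + 133/4 = 69/2 ≈ 34.500)
F(p, X) = 22*X (F(p, X) = X + 21*X = 22*X)
1/F(S, -4*a(5, 1) + 1) = 1/(22*(-4*(5 + 1) + 1)) = 1/(22*(-4*6 + 1)) = 1/(22*(-24 + 1)) = 1/(22*(-23)) = 1/(-506) = -1/506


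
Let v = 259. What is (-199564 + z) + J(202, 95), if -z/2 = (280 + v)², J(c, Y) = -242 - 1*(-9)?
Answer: -780839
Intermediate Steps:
J(c, Y) = -233 (J(c, Y) = -242 + 9 = -233)
z = -581042 (z = -2*(280 + 259)² = -2*539² = -2*290521 = -581042)
(-199564 + z) + J(202, 95) = (-199564 - 581042) - 233 = -780606 - 233 = -780839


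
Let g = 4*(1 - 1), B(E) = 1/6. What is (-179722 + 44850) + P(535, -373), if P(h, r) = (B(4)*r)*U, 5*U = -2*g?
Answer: -134872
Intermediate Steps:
B(E) = ⅙
g = 0 (g = 4*0 = 0)
U = 0 (U = (-2*0)/5 = (⅕)*0 = 0)
P(h, r) = 0 (P(h, r) = (r/6)*0 = 0)
(-179722 + 44850) + P(535, -373) = (-179722 + 44850) + 0 = -134872 + 0 = -134872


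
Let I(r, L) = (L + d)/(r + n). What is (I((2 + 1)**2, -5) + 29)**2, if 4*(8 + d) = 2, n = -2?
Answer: 145161/196 ≈ 740.62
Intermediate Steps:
d = -15/2 (d = -8 + (1/4)*2 = -8 + 1/2 = -15/2 ≈ -7.5000)
I(r, L) = (-15/2 + L)/(-2 + r) (I(r, L) = (L - 15/2)/(r - 2) = (-15/2 + L)/(-2 + r))
(I((2 + 1)**2, -5) + 29)**2 = ((-15/2 - 5)/(-2 + (2 + 1)**2) + 29)**2 = (-25/2/(-2 + 3**2) + 29)**2 = (-25/2/(-2 + 9) + 29)**2 = (-25/2/7 + 29)**2 = ((1/7)*(-25/2) + 29)**2 = (-25/14 + 29)**2 = (381/14)**2 = 145161/196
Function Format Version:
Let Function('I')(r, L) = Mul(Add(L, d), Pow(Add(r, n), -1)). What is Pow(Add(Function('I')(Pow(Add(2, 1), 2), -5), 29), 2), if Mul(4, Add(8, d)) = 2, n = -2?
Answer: Rational(145161, 196) ≈ 740.62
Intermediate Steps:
d = Rational(-15, 2) (d = Add(-8, Mul(Rational(1, 4), 2)) = Add(-8, Rational(1, 2)) = Rational(-15, 2) ≈ -7.5000)
Function('I')(r, L) = Mul(Pow(Add(-2, r), -1), Add(Rational(-15, 2), L)) (Function('I')(r, L) = Mul(Add(L, Rational(-15, 2)), Pow(Add(r, -2), -1)) = Mul(Add(Rational(-15, 2), L), Pow(Add(-2, r), -1)) = Mul(Pow(Add(-2, r), -1), Add(Rational(-15, 2), L)))
Pow(Add(Function('I')(Pow(Add(2, 1), 2), -5), 29), 2) = Pow(Add(Mul(Pow(Add(-2, Pow(Add(2, 1), 2)), -1), Add(Rational(-15, 2), -5)), 29), 2) = Pow(Add(Mul(Pow(Add(-2, Pow(3, 2)), -1), Rational(-25, 2)), 29), 2) = Pow(Add(Mul(Pow(Add(-2, 9), -1), Rational(-25, 2)), 29), 2) = Pow(Add(Mul(Pow(7, -1), Rational(-25, 2)), 29), 2) = Pow(Add(Mul(Rational(1, 7), Rational(-25, 2)), 29), 2) = Pow(Add(Rational(-25, 14), 29), 2) = Pow(Rational(381, 14), 2) = Rational(145161, 196)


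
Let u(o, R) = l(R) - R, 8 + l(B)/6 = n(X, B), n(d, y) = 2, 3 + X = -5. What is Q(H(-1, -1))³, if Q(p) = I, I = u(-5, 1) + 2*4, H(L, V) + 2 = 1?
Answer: -24389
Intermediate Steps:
X = -8 (X = -3 - 5 = -8)
H(L, V) = -1 (H(L, V) = -2 + 1 = -1)
l(B) = -36 (l(B) = -48 + 6*2 = -48 + 12 = -36)
u(o, R) = -36 - R
I = -29 (I = (-36 - 1*1) + 2*4 = (-36 - 1) + 8 = -37 + 8 = -29)
Q(p) = -29
Q(H(-1, -1))³ = (-29)³ = -24389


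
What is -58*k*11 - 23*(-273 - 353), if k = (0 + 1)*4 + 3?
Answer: 9932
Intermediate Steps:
k = 7 (k = 1*4 + 3 = 4 + 3 = 7)
-58*k*11 - 23*(-273 - 353) = -58*7*11 - 23*(-273 - 353) = -406*11 - 23*(-626) = -4466 - 1*(-14398) = -4466 + 14398 = 9932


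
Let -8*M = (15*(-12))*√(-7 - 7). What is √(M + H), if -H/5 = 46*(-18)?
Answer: 3*√(1840 + 10*I*√14)/2 ≈ 64.346 + 0.65417*I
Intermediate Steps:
H = 4140 (H = -230*(-18) = -5*(-828) = 4140)
M = 45*I*√14/2 (M = -15*(-12)*√(-7 - 7)/8 = -(-45)*√(-14)/2 = -(-45)*I*√14/2 = 45*I*√14/2 ≈ 84.187*I)
√(M + H) = √(45*I*√14/2 + 4140) = √(4140 + 45*I*√14/2)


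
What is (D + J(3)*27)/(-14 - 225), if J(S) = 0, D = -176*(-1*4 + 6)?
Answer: 352/239 ≈ 1.4728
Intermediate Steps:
D = -352 (D = -176*(-4 + 6) = -176*2 = -352)
(D + J(3)*27)/(-14 - 225) = (-352 + 0*27)/(-14 - 225) = (-352 + 0)/(-239) = -352*(-1/239) = 352/239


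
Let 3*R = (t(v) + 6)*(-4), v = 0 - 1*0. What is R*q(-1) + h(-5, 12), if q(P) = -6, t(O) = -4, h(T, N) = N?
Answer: 28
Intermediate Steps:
v = 0 (v = 0 + 0 = 0)
R = -8/3 (R = ((-4 + 6)*(-4))/3 = (2*(-4))/3 = (⅓)*(-8) = -8/3 ≈ -2.6667)
R*q(-1) + h(-5, 12) = -8/3*(-6) + 12 = 16 + 12 = 28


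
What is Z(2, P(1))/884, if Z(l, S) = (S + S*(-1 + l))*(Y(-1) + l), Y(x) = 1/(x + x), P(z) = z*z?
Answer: 3/884 ≈ 0.0033937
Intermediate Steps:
P(z) = z²
Y(x) = 1/(2*x)
Z(l, S) = (-½ + l)*(S + S*(-1 + l)) (Z(l, S) = (S + S*(-1 + l))*((½)/(-1) + l) = (S + S*(-1 + l))*((½)*(-1) + l) = (S + S*(-1 + l))*(-½ + l) = (-½ + l)*(S + S*(-1 + l)))
Z(2, P(1))/884 = ((½)*1²*2*(-1 + 2*2))/884 = ((½)*1*2*(-1 + 4))*(1/884) = ((½)*1*2*3)*(1/884) = 3*(1/884) = 3/884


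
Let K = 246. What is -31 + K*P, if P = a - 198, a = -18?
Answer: -53167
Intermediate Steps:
P = -216 (P = -18 - 198 = -216)
-31 + K*P = -31 + 246*(-216) = -31 - 53136 = -53167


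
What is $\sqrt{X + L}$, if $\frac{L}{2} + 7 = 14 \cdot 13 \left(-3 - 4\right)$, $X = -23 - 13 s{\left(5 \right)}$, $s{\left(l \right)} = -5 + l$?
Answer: $i \sqrt{2585} \approx 50.843 i$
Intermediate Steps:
$X = -23$ ($X = -23 - 13 \left(-5 + 5\right) = -23 - 0 = -23 + 0 = -23$)
$L = -2562$ ($L = -14 + 2 \cdot 14 \cdot 13 \left(-3 - 4\right) = -14 + 2 \cdot 182 \left(-3 - 4\right) = -14 + 2 \cdot 182 \left(-7\right) = -14 + 2 \left(-1274\right) = -14 - 2548 = -2562$)
$\sqrt{X + L} = \sqrt{-23 - 2562} = \sqrt{-2585} = i \sqrt{2585}$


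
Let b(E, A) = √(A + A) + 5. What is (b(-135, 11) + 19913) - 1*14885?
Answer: 5033 + √22 ≈ 5037.7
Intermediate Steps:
b(E, A) = 5 + √2*√A (b(E, A) = √(2*A) + 5 = √2*√A + 5 = 5 + √2*√A)
(b(-135, 11) + 19913) - 1*14885 = ((5 + √2*√11) + 19913) - 1*14885 = ((5 + √22) + 19913) - 14885 = (19918 + √22) - 14885 = 5033 + √22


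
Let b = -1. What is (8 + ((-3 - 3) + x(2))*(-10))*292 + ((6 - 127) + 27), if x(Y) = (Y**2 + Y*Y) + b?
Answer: -678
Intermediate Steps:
x(Y) = -1 + 2*Y**2 (x(Y) = (Y**2 + Y*Y) - 1 = (Y**2 + Y**2) - 1 = 2*Y**2 - 1 = -1 + 2*Y**2)
(8 + ((-3 - 3) + x(2))*(-10))*292 + ((6 - 127) + 27) = (8 + ((-3 - 3) + (-1 + 2*2**2))*(-10))*292 + ((6 - 127) + 27) = (8 + (-6 + (-1 + 2*4))*(-10))*292 + (-121 + 27) = (8 + (-6 + (-1 + 8))*(-10))*292 - 94 = (8 + (-6 + 7)*(-10))*292 - 94 = (8 + 1*(-10))*292 - 94 = (8 - 10)*292 - 94 = -2*292 - 94 = -584 - 94 = -678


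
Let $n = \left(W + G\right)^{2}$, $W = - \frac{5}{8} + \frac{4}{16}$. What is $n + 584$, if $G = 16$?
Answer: $\frac{53001}{64} \approx 828.14$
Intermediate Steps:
$W = - \frac{3}{8}$ ($W = \left(-5\right) \frac{1}{8} + 4 \cdot \frac{1}{16} = - \frac{5}{8} + \frac{1}{4} = - \frac{3}{8} \approx -0.375$)
$n = \frac{15625}{64}$ ($n = \left(- \frac{3}{8} + 16\right)^{2} = \left(\frac{125}{8}\right)^{2} = \frac{15625}{64} \approx 244.14$)
$n + 584 = \frac{15625}{64} + 584 = \frac{53001}{64}$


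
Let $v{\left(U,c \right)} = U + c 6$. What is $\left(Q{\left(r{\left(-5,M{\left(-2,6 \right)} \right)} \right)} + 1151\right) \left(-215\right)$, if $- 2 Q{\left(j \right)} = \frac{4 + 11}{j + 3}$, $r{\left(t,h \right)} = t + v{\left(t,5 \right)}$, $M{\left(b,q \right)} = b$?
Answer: $- \frac{11380165}{46} \approx -2.474 \cdot 10^{5}$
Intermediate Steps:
$v{\left(U,c \right)} = U + 6 c$
$r{\left(t,h \right)} = 30 + 2 t$ ($r{\left(t,h \right)} = t + \left(t + 6 \cdot 5\right) = t + \left(t + 30\right) = t + \left(30 + t\right) = 30 + 2 t$)
$Q{\left(j \right)} = - \frac{15}{2 \left(3 + j\right)}$ ($Q{\left(j \right)} = - \frac{\left(4 + 11\right) \frac{1}{j + 3}}{2} = - \frac{15 \frac{1}{3 + j}}{2} = - \frac{15}{2 \left(3 + j\right)}$)
$\left(Q{\left(r{\left(-5,M{\left(-2,6 \right)} \right)} \right)} + 1151\right) \left(-215\right) = \left(- \frac{15}{6 + 2 \left(30 + 2 \left(-5\right)\right)} + 1151\right) \left(-215\right) = \left(- \frac{15}{6 + 2 \left(30 - 10\right)} + 1151\right) \left(-215\right) = \left(- \frac{15}{6 + 2 \cdot 20} + 1151\right) \left(-215\right) = \left(- \frac{15}{6 + 40} + 1151\right) \left(-215\right) = \left(- \frac{15}{46} + 1151\right) \left(-215\right) = \frac{52931}{46} \left(-215\right) = - \frac{11380165}{46}$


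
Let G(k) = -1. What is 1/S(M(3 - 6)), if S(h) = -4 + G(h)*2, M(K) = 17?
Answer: -⅙ ≈ -0.16667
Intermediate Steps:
S(h) = -6 (S(h) = -4 - 1*2 = -4 - 2 = -6)
1/S(M(3 - 6)) = 1/(-6) = -⅙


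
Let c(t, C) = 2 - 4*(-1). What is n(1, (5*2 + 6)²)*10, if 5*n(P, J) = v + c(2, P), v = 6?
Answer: 24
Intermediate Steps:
c(t, C) = 6 (c(t, C) = 2 + 4 = 6)
n(P, J) = 12/5 (n(P, J) = (6 + 6)/5 = (⅕)*12 = 12/5)
n(1, (5*2 + 6)²)*10 = (12/5)*10 = 24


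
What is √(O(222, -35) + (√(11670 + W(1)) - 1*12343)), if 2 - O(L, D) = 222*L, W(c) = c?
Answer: √(-61625 + √11671) ≈ 248.03*I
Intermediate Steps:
O(L, D) = 2 - 222*L
√(O(222, -35) + (√(11670 + W(1)) - 1*12343)) = √((2 - 222*222) + (√(11670 + 1) - 1*12343)) = √((2 - 49284) + (√11671 - 12343)) = √(-49282 + (-12343 + √11671)) = √(-61625 + √11671)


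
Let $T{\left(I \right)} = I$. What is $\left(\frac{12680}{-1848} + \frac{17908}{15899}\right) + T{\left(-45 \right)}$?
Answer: $- \frac{186333272}{3672669} \approx -50.735$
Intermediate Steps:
$\left(\frac{12680}{-1848} + \frac{17908}{15899}\right) + T{\left(-45 \right)} = \left(\frac{12680}{-1848} + \frac{17908}{15899}\right) - 45 = \left(12680 \left(- \frac{1}{1848}\right) + 17908 \cdot \frac{1}{15899}\right) - 45 = \left(- \frac{1585}{231} + \frac{17908}{15899}\right) - 45 = - \frac{21063167}{3672669} - 45 = - \frac{186333272}{3672669}$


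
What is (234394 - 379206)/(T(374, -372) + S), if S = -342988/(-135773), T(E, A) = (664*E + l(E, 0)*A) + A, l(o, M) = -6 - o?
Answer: -4915389919/13215007610 ≈ -0.37195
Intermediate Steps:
T(E, A) = A + 664*E + A*(-6 - E) (T(E, A) = (664*E + (-6 - E)*A) + A = (664*E + A*(-6 - E)) + A = A + 664*E + A*(-6 - E))
S = 342988/135773 (S = -342988*(-1/135773) = 342988/135773 ≈ 2.5262)
(234394 - 379206)/(T(374, -372) + S) = (234394 - 379206)/((-372 + 664*374 - 1*(-372)*(6 + 374)) + 342988/135773) = -144812/((-372 + 248336 - 1*(-372)*380) + 342988/135773) = -144812/((-372 + 248336 + 141360) + 342988/135773) = -144812/(389324 + 342988/135773) = -144812/52860030440/135773 = -144812*135773/52860030440 = -4915389919/13215007610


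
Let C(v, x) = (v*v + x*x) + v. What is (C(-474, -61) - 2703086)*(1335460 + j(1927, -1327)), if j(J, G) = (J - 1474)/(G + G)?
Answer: -8772745930418081/2654 ≈ -3.3055e+12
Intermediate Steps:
C(v, x) = v + v² + x² (C(v, x) = (v² + x²) + v = v + v² + x²)
j(J, G) = (-1474 + J)/(2*G) (j(J, G) = (-1474 + J)/((2*G)) = (-1474 + J)*(1/(2*G)) = (-1474 + J)/(2*G))
(C(-474, -61) - 2703086)*(1335460 + j(1927, -1327)) = ((-474 + (-474)² + (-61)²) - 2703086)*(1335460 + (½)*(-1474 + 1927)/(-1327)) = ((-474 + 224676 + 3721) - 2703086)*(1335460 + (½)*(-1/1327)*453) = (227923 - 2703086)*(1335460 - 453/2654) = -2475163*3544310387/2654 = -8772745930418081/2654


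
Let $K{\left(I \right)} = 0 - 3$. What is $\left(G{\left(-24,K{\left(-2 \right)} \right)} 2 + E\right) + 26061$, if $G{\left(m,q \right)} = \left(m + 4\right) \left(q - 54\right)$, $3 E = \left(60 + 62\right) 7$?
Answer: $\frac{85877}{3} \approx 28626.0$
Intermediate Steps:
$K{\left(I \right)} = -3$
$E = \frac{854}{3}$ ($E = \frac{\left(60 + 62\right) 7}{3} = \frac{122 \cdot 7}{3} = \frac{1}{3} \cdot 854 = \frac{854}{3} \approx 284.67$)
$G{\left(m,q \right)} = \left(-54 + q\right) \left(4 + m\right)$ ($G{\left(m,q \right)} = \left(4 + m\right) \left(-54 + q\right) = \left(-54 + q\right) \left(4 + m\right)$)
$\left(G{\left(-24,K{\left(-2 \right)} \right)} 2 + E\right) + 26061 = \left(\left(-216 - -1296 + 4 \left(-3\right) - -72\right) 2 + \frac{854}{3}\right) + 26061 = \left(\left(-216 + 1296 - 12 + 72\right) 2 + \frac{854}{3}\right) + 26061 = \left(1140 \cdot 2 + \frac{854}{3}\right) + 26061 = \left(2280 + \frac{854}{3}\right) + 26061 = \frac{7694}{3} + 26061 = \frac{85877}{3}$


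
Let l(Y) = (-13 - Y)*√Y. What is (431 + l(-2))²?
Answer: 185519 - 9482*I*√2 ≈ 1.8552e+5 - 13410.0*I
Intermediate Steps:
l(Y) = √Y*(-13 - Y)
(431 + l(-2))² = (431 + √(-2)*(-13 - 1*(-2)))² = (431 + (I*√2)*(-13 + 2))² = (431 + (I*√2)*(-11))² = (431 - 11*I*√2)²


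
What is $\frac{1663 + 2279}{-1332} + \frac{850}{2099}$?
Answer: $- \frac{396781}{155326} \approx -2.5545$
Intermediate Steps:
$\frac{1663 + 2279}{-1332} + \frac{850}{2099} = 3942 \left(- \frac{1}{1332}\right) + 850 \cdot \frac{1}{2099} = - \frac{219}{74} + \frac{850}{2099} = - \frac{396781}{155326}$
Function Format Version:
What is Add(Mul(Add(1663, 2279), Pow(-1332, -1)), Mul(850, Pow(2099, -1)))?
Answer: Rational(-396781, 155326) ≈ -2.5545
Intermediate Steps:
Add(Mul(Add(1663, 2279), Pow(-1332, -1)), Mul(850, Pow(2099, -1))) = Add(Mul(3942, Rational(-1, 1332)), Mul(850, Rational(1, 2099))) = Add(Rational(-219, 74), Rational(850, 2099)) = Rational(-396781, 155326)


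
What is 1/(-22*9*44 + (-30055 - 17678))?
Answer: -1/56445 ≈ -1.7716e-5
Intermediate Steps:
1/(-22*9*44 + (-30055 - 17678)) = 1/(-198*44 - 47733) = 1/(-8712 - 47733) = 1/(-56445) = -1/56445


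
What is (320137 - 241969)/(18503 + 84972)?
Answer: 78168/103475 ≈ 0.75543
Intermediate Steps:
(320137 - 241969)/(18503 + 84972) = 78168/103475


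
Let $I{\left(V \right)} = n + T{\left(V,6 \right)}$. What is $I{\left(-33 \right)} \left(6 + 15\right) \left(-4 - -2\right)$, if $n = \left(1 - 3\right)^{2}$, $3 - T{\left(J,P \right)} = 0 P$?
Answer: $-294$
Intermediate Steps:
$T{\left(J,P \right)} = 3$ ($T{\left(J,P \right)} = 3 - 0 P = 3 - 0 = 3 + 0 = 3$)
$n = 4$ ($n = \left(-2\right)^{2} = 4$)
$I{\left(V \right)} = 7$ ($I{\left(V \right)} = 4 + 3 = 7$)
$I{\left(-33 \right)} \left(6 + 15\right) \left(-4 - -2\right) = 7 \left(6 + 15\right) \left(-4 - -2\right) = 7 \cdot 21 \left(-4 + 2\right) = 7 \cdot 21 \left(-2\right) = 7 \left(-42\right) = -294$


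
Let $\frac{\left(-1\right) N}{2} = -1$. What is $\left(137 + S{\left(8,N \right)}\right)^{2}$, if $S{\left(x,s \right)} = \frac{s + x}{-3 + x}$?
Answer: $19321$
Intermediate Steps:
$N = 2$ ($N = \left(-2\right) \left(-1\right) = 2$)
$S{\left(x,s \right)} = \frac{s + x}{-3 + x}$
$\left(137 + S{\left(8,N \right)}\right)^{2} = \left(137 + \frac{2 + 8}{-3 + 8}\right)^{2} = \left(137 + \frac{1}{5} \cdot 10\right)^{2} = \left(137 + 2\right)^{2} = 139^{2} = 19321$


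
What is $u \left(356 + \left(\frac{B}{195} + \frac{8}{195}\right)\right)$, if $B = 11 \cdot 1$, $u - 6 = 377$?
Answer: $\frac{26595137}{195} \approx 1.3639 \cdot 10^{5}$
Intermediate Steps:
$u = 383$ ($u = 6 + 377 = 383$)
$B = 11$
$u \left(356 + \left(\frac{B}{195} + \frac{8}{195}\right)\right) = 383 \left(356 + \left(\frac{11}{195} + \frac{8}{195}\right)\right) = 383 \left(356 + \frac{19}{195}\right) = 383 \cdot \frac{69439}{195} = \frac{26595137}{195}$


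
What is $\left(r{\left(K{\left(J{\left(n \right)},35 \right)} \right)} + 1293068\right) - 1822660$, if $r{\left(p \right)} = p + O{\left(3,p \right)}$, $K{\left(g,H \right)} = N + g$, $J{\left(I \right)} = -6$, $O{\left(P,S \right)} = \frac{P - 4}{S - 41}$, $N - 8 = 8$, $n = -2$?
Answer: $- \frac{16417041}{31} \approx -5.2958 \cdot 10^{5}$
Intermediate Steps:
$N = 16$ ($N = 8 + 8 = 16$)
$O{\left(P,S \right)} = \frac{-4 + P}{-41 + S}$
$K{\left(g,H \right)} = 16 + g$
$r{\left(p \right)} = p - \frac{1}{-41 + p}$ ($r{\left(p \right)} = p + \frac{-4 + 3}{-41 + p} = p + \frac{1}{-41 + p} \left(-1\right) = p - \frac{1}{-41 + p}$)
$\left(r{\left(K{\left(J{\left(n \right)},35 \right)} \right)} + 1293068\right) - 1822660 = \left(\frac{-1 + \left(16 - 6\right) \left(-41 + \left(16 - 6\right)\right)}{-41 + \left(16 - 6\right)} + 1293068\right) - 1822660 = \left(\frac{-1 + 10 \left(-41 + 10\right)}{-41 + 10} + 1293068\right) - 1822660 = \left(\frac{-1 + 10 \left(-31\right)}{-31} + 1293068\right) - 1822660 = \left(- \frac{-1 - 310}{31} + 1293068\right) - 1822660 = \left(\left(- \frac{1}{31}\right) \left(-311\right) + 1293068\right) - 1822660 = \left(\frac{311}{31} + 1293068\right) - 1822660 = \frac{40085419}{31} - 1822660 = - \frac{16417041}{31}$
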